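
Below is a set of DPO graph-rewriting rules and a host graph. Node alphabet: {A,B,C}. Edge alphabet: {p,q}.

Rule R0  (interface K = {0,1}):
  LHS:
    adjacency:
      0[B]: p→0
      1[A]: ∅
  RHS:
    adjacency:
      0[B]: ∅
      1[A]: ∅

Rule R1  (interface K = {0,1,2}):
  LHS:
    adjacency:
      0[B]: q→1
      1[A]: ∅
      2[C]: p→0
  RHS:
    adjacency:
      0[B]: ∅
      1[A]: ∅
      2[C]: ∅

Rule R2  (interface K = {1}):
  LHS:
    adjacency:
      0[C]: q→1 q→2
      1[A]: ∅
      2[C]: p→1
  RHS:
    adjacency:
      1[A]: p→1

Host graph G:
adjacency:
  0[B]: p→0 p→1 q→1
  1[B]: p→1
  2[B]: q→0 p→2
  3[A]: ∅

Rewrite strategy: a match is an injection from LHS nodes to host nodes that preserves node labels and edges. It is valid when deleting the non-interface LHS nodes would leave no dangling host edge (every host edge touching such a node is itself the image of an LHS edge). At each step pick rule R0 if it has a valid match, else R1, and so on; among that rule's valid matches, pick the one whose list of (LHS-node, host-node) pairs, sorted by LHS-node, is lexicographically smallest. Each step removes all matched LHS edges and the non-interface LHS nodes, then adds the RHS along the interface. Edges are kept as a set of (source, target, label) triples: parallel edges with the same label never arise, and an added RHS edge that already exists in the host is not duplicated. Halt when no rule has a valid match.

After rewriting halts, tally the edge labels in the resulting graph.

Answer: p:1 q:2

Derivation:
[0] host  ⇒  4 nodes, 6 edges  {0-p->0 0-p->1 0-q->1 1-p->1 2-q->0 2-p->2}
[1] R0 @ {0↦0, 1↦3}  ⇒  4 nodes, 5 edges  {0-p->1 0-q->1 1-p->1 2-q->0 2-p->2}
[2] R0 @ {0↦1, 1↦3}  ⇒  4 nodes, 4 edges  {0-p->1 0-q->1 2-q->0 2-p->2}
[3] R0 @ {0↦2, 1↦3}  ⇒  4 nodes, 3 edges  {0-p->1 0-q->1 2-q->0}
normal form: no rule applies after step 3
NF edges: [(0, 1, 'p'), (0, 1, 'q'), (2, 0, 'q')]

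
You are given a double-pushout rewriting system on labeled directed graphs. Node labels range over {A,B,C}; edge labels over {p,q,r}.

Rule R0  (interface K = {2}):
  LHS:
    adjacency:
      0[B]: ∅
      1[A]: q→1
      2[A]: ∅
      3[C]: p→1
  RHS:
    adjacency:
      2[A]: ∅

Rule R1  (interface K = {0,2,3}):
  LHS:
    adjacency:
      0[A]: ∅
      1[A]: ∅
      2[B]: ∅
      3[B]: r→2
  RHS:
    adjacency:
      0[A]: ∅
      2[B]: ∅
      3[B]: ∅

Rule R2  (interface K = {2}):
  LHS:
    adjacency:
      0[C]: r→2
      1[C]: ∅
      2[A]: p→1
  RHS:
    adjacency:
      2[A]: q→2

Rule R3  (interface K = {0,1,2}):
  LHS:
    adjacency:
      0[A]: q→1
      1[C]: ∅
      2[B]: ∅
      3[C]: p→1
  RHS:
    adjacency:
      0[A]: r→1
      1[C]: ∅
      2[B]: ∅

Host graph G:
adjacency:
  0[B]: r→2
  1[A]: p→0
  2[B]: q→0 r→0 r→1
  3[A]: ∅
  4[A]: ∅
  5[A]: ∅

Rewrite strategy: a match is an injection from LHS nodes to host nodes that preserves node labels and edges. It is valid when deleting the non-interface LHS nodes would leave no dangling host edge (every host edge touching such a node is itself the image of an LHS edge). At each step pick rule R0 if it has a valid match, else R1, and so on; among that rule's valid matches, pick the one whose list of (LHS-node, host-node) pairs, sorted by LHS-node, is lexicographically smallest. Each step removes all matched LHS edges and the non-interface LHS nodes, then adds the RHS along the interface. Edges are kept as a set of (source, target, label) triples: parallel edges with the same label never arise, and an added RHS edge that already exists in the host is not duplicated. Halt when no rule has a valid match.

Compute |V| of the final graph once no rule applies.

Answer: 4

Rewrite trace:
[0] host  ⇒  6 nodes, 5 edges  {0-r->2 1-p->0 2-q->0 2-r->0 2-r->1}
[1] R1 @ {0↦1, 1↦3, 2↦0, 3↦2}  ⇒  5 nodes, 4 edges  {0-r->2 1-p->0 2-q->0 2-r->1}
[2] R1 @ {0↦1, 1↦4, 2↦2, 3↦0}  ⇒  4 nodes, 3 edges  {1-p->0 2-q->0 2-r->1}
normal form: no rule applies after step 2
NF nodes: {0:B, 1:A, 2:B, 5:A}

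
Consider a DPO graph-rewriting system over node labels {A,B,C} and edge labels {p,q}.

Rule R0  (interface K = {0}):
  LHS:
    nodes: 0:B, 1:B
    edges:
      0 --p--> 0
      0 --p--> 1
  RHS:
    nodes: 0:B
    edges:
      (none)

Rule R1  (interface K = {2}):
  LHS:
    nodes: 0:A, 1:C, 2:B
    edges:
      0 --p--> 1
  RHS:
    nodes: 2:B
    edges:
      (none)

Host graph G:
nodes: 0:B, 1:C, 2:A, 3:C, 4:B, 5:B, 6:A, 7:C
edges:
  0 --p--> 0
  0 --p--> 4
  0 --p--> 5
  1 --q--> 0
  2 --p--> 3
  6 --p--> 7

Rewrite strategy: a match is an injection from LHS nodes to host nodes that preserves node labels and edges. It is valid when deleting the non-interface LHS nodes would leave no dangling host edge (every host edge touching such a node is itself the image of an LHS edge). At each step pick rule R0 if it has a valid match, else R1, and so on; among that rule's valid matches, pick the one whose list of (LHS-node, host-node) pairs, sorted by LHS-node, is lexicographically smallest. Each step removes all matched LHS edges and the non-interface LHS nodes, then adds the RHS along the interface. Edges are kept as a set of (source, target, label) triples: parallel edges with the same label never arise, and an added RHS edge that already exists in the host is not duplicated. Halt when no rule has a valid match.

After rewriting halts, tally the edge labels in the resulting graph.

initial: |V|=8 |E|=6  E = 0-p->0 0-p->4 0-p->5 1-q->0 2-p->3 6-p->7
step 1: apply R0 at {0↦0, 1↦4}  → |V|=7 |E|=4  E = 0-p->5 1-q->0 2-p->3 6-p->7
step 2: apply R1 at {0↦2, 1↦3, 2↦0}  → |V|=5 |E|=3  E = 0-p->5 1-q->0 6-p->7
step 3: apply R1 at {0↦6, 1↦7, 2↦0}  → |V|=3 |E|=2  E = 0-p->5 1-q->0
normal form: no rule applies after step 3
NF edges: [(0, 5, 'p'), (1, 0, 'q')]

Answer: p:1 q:1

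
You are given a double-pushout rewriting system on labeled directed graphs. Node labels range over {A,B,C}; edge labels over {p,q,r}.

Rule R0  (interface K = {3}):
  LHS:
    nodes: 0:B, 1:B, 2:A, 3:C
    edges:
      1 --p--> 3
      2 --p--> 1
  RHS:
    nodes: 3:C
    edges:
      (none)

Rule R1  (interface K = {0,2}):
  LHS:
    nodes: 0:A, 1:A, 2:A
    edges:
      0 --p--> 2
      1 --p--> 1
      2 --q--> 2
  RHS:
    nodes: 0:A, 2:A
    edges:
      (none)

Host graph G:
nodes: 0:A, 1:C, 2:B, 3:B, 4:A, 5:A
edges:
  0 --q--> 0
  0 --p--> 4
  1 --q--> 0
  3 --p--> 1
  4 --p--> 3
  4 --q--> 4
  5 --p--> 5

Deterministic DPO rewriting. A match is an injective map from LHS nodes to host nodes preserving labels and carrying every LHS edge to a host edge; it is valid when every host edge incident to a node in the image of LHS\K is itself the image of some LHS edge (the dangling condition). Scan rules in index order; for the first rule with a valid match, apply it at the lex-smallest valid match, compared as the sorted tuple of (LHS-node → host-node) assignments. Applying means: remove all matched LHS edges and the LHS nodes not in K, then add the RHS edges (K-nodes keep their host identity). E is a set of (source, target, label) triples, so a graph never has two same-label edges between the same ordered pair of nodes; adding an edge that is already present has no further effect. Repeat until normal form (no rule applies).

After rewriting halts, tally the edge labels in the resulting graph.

Answer: q:2

Rewrite trace:
initial: |V|=6 |E|=7  E = 0-q->0 0-p->4 1-q->0 3-p->1 4-p->3 4-q->4 5-p->5
step 1: apply R1 at {0↦0, 1↦5, 2↦4}  → |V|=5 |E|=4  E = 0-q->0 1-q->0 3-p->1 4-p->3
step 2: apply R0 at {0↦2, 1↦3, 2↦4, 3↦1}  → |V|=2 |E|=2  E = 0-q->0 1-q->0
final graph: no rule applies after step 2
NF edges: [(0, 0, 'q'), (1, 0, 'q')]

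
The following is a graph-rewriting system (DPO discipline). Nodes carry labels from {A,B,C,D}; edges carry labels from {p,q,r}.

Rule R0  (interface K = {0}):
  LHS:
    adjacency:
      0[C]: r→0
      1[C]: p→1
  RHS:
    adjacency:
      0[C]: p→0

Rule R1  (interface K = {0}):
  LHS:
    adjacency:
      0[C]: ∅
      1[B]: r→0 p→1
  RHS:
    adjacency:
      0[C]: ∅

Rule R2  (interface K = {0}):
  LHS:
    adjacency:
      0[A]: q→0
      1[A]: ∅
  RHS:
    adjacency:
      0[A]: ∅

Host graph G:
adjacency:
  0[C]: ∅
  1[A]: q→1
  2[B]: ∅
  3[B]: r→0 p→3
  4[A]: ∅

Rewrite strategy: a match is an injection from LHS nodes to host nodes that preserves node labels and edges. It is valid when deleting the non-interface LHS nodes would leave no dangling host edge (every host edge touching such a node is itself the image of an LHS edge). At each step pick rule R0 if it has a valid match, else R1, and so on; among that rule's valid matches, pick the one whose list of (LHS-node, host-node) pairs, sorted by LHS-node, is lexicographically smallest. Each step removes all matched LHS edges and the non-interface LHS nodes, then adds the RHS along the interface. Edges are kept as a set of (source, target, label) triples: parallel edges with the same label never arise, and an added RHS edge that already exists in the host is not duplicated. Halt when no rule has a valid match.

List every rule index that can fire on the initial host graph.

R0: no valid match — LHS pattern not found
R1: 1 valid match — {0↦0, 1↦3}
R2: 1 valid match — {0↦1, 1↦4}

Answer: [R1,R2]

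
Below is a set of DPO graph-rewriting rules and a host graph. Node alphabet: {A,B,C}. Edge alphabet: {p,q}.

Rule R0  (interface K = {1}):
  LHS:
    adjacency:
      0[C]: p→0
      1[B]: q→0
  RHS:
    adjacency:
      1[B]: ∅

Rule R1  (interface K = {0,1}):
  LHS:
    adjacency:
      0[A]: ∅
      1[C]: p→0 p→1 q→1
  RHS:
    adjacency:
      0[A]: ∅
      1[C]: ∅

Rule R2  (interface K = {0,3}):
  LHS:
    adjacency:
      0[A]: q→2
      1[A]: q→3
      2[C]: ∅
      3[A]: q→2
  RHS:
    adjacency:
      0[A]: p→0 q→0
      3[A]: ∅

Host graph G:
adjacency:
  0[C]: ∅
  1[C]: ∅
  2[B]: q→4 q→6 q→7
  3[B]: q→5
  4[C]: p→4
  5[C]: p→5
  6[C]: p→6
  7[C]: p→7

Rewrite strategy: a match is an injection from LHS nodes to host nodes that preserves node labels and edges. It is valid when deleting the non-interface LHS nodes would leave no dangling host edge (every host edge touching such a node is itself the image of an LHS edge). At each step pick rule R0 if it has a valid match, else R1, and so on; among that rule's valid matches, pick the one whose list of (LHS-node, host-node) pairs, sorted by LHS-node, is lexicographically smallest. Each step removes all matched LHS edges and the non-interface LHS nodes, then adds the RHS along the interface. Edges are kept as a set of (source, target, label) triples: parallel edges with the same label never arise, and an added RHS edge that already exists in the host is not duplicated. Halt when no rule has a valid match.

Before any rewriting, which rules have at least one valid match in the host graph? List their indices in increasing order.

Answer: [R0]

Steps:
R0: 4 valid matches — {0↦4, 1↦2}, {0↦5, 1↦3}, {0↦6, 1↦2} (+1 more)
R1: no valid match — LHS pattern not found
R2: no valid match — LHS pattern not found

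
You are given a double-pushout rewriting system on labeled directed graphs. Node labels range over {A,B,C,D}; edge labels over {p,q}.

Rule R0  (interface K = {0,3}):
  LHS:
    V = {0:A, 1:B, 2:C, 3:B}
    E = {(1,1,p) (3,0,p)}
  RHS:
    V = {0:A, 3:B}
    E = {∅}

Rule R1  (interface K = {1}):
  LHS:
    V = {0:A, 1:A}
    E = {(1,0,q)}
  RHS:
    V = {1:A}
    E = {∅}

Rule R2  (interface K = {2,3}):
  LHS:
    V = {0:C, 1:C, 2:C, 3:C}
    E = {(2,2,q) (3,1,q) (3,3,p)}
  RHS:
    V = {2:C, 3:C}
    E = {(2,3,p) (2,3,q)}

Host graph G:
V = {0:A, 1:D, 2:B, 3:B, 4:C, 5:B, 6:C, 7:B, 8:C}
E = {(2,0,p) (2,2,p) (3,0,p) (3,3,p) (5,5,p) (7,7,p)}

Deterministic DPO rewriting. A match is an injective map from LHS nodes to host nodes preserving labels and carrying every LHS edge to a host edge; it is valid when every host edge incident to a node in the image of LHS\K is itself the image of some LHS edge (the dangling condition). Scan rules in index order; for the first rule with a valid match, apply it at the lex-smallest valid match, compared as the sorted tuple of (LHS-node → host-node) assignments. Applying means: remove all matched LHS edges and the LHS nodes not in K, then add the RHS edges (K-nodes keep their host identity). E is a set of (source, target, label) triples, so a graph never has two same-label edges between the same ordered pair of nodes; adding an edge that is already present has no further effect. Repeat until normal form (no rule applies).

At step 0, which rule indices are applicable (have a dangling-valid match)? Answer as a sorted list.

R0: 12 valid matches — {0↦0, 1↦5, 2↦4, 3↦2}, {0↦0, 1↦5, 2↦4, 3↦3}, {0↦0, 1↦5, 2↦6, 3↦2} (+9 more)
R1: no valid match — LHS pattern not found
R2: no valid match — LHS pattern not found

Answer: [R0]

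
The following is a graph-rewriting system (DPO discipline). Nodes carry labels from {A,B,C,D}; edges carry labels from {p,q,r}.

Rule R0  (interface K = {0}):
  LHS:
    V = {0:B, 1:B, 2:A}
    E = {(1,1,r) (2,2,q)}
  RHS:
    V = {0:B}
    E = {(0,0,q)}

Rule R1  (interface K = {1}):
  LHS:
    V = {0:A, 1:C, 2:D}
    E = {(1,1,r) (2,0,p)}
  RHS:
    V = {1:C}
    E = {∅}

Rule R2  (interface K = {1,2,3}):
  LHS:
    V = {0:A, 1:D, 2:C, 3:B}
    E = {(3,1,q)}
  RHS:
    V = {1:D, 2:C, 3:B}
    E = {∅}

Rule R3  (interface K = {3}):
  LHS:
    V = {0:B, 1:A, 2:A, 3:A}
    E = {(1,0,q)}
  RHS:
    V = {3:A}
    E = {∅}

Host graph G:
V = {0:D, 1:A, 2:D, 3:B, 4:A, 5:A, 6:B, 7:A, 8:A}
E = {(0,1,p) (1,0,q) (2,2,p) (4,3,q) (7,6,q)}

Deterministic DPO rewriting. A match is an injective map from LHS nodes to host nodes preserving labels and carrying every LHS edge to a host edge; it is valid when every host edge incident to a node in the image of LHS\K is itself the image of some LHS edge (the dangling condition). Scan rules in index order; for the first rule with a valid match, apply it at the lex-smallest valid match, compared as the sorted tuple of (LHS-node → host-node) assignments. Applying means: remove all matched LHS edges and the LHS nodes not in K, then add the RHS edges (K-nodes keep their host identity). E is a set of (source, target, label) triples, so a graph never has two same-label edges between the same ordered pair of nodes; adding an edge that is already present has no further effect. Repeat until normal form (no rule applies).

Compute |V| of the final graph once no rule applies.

[0] host  ⇒  9 nodes, 5 edges  {0-p->1 1-q->0 2-p->2 4-q->3 7-q->6}
[1] R3 @ {0↦3, 1↦4, 2↦5, 3↦1}  ⇒  6 nodes, 4 edges  {0-p->1 1-q->0 2-p->2 7-q->6}
[2] R3 @ {0↦6, 1↦7, 2↦8, 3↦1}  ⇒  3 nodes, 3 edges  {0-p->1 1-q->0 2-p->2}
final graph: no rule applies after step 2
NF nodes: {0:D, 1:A, 2:D}

Answer: 3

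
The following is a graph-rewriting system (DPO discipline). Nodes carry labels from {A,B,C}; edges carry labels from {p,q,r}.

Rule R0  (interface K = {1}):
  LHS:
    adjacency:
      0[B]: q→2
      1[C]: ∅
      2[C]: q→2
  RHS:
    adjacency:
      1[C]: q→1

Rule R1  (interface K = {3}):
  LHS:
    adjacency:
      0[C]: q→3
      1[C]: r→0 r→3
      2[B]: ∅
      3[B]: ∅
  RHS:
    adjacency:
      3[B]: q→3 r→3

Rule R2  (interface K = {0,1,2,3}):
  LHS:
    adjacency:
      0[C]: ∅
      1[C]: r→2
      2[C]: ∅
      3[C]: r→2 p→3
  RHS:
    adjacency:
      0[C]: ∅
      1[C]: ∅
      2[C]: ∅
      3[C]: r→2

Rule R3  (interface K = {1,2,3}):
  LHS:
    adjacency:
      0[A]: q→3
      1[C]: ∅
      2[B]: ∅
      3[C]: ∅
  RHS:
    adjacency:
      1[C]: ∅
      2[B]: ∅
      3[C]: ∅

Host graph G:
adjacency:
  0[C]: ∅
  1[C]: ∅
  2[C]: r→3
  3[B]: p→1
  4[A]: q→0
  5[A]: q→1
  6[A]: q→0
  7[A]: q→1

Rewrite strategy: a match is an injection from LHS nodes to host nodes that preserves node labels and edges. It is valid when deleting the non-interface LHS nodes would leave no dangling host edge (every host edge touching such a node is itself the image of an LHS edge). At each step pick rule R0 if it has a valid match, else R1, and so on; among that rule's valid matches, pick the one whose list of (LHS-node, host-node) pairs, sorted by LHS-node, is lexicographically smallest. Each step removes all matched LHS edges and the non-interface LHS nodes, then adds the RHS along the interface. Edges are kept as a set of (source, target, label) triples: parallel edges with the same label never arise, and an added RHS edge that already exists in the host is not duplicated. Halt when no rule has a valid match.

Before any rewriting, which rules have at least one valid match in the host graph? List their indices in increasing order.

Answer: [R3]

Rewrite trace:
R0: no valid match — LHS pattern not found
R1: no valid match — LHS pattern not found
R2: no valid match — LHS pattern not found
R3: 8 valid matches — {0↦4, 1↦1, 2↦3, 3↦0}, {0↦4, 1↦2, 2↦3, 3↦0}, {0↦5, 1↦0, 2↦3, 3↦1} (+5 more)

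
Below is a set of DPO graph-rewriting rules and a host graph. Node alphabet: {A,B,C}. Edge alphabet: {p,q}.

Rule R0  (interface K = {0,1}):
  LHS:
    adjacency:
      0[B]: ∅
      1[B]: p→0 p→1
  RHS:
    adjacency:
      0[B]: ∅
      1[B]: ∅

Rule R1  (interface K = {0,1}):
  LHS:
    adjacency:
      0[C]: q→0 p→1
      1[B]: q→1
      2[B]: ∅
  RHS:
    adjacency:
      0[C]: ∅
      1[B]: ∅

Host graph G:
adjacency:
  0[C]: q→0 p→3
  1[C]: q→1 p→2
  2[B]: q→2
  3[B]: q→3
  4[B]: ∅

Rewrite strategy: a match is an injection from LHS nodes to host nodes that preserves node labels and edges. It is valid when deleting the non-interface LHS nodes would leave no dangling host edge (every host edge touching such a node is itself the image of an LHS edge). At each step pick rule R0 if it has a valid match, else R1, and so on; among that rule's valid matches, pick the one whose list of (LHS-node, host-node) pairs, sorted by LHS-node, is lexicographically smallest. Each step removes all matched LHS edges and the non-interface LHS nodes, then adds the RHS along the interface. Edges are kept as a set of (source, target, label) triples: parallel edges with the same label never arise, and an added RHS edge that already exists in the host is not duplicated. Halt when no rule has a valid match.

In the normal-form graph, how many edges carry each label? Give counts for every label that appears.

Answer: (no edges)

Rewrite trace:
[0] host  ⇒  5 nodes, 6 edges  {0-q->0 0-p->3 1-q->1 1-p->2 2-q->2 3-q->3}
[1] R1 @ {0↦0, 1↦3, 2↦4}  ⇒  4 nodes, 3 edges  {1-q->1 1-p->2 2-q->2}
[2] R1 @ {0↦1, 1↦2, 2↦3}  ⇒  3 nodes, 0 edges  {∅}
final graph: no rule applies after step 2
NF edges: []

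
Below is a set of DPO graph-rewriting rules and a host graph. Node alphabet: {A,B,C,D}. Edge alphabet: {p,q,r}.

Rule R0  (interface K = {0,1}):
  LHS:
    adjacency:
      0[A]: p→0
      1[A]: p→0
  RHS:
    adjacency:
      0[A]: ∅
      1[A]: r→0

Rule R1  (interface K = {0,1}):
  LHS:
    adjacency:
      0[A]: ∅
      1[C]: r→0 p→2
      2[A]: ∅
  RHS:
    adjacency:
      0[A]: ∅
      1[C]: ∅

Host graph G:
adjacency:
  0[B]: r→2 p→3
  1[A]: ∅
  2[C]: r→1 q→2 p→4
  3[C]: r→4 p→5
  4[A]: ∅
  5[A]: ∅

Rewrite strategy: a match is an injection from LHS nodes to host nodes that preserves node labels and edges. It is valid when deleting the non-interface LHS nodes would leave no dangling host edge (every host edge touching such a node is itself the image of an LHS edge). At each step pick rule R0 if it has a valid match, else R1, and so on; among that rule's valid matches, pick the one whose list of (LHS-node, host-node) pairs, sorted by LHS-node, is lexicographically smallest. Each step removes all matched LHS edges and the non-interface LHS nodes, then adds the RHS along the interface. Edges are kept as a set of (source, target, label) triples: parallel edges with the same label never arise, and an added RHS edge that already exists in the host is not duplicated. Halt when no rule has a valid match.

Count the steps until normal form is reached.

Answer: 2

Derivation:
start.  V:6 E:7  edges: 0-r->2 0-p->3 2-r->1 2-q->2 2-p->4 3-r->4 3-p->5
1. fire R1 via {0↦4, 1↦3, 2↦5}  →  V:5 E:5  edges: 0-r->2 0-p->3 2-r->1 2-q->2 2-p->4
2. fire R1 via {0↦1, 1↦2, 2↦4}  →  V:4 E:3  edges: 0-r->2 0-p->3 2-q->2
normal form: no rule applies after step 2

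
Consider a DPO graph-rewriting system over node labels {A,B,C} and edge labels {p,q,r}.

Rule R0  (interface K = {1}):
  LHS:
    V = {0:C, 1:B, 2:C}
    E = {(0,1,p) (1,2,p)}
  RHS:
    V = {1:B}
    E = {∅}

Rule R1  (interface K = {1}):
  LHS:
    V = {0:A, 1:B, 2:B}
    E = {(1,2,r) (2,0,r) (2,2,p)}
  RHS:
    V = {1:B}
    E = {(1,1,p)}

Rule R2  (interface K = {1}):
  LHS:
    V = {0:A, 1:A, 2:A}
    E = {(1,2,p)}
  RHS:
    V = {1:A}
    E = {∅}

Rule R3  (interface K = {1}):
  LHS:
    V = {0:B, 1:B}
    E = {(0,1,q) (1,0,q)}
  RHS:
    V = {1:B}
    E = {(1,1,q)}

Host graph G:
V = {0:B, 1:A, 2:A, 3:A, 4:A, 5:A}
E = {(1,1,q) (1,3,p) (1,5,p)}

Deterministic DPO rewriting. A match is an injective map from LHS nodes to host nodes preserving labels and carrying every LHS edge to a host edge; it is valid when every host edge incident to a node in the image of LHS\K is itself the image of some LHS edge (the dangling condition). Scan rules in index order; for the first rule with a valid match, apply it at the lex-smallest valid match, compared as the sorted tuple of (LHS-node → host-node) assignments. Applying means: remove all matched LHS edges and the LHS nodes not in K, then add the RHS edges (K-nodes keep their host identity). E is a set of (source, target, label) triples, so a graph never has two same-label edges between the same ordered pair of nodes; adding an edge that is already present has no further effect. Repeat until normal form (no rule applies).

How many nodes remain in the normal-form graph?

Answer: 2

Rewrite trace:
[0] host  ⇒  6 nodes, 3 edges  {1-q->1 1-p->3 1-p->5}
[1] R2 @ {0↦2, 1↦1, 2↦3}  ⇒  4 nodes, 2 edges  {1-q->1 1-p->5}
[2] R2 @ {0↦4, 1↦1, 2↦5}  ⇒  2 nodes, 1 edges  {1-q->1}
halt: no rule applies after step 2
NF nodes: {0:B, 1:A}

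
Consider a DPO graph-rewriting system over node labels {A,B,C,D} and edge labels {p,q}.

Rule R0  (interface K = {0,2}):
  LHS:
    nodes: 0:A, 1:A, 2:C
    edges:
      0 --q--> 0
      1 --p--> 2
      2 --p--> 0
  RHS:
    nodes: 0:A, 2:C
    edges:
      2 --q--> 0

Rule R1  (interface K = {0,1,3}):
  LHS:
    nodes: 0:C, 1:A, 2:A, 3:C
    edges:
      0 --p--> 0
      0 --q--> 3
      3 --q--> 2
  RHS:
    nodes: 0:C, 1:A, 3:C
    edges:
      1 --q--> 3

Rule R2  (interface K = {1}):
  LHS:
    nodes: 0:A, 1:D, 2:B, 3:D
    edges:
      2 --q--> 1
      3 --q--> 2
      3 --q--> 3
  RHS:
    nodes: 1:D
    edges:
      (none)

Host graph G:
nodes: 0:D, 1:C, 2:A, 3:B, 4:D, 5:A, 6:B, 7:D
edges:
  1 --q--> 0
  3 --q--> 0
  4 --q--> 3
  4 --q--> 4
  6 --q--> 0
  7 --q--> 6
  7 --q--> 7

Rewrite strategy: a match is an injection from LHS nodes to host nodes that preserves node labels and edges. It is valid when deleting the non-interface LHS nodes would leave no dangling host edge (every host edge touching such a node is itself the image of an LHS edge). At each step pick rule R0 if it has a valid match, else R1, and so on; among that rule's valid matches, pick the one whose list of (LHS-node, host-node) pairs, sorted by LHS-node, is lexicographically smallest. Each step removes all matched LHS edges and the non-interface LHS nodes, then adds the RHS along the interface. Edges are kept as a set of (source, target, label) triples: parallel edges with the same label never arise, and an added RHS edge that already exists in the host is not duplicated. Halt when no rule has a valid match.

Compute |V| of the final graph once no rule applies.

Answer: 2

Rewrite trace:
[0] host  ⇒  8 nodes, 7 edges  {1-q->0 3-q->0 4-q->3 4-q->4 6-q->0 7-q->6 7-q->7}
[1] R2 @ {0↦2, 1↦0, 2↦3, 3↦4}  ⇒  5 nodes, 4 edges  {1-q->0 6-q->0 7-q->6 7-q->7}
[2] R2 @ {0↦5, 1↦0, 2↦6, 3↦7}  ⇒  2 nodes, 1 edges  {1-q->0}
final graph: no rule applies after step 2
NF nodes: {0:D, 1:C}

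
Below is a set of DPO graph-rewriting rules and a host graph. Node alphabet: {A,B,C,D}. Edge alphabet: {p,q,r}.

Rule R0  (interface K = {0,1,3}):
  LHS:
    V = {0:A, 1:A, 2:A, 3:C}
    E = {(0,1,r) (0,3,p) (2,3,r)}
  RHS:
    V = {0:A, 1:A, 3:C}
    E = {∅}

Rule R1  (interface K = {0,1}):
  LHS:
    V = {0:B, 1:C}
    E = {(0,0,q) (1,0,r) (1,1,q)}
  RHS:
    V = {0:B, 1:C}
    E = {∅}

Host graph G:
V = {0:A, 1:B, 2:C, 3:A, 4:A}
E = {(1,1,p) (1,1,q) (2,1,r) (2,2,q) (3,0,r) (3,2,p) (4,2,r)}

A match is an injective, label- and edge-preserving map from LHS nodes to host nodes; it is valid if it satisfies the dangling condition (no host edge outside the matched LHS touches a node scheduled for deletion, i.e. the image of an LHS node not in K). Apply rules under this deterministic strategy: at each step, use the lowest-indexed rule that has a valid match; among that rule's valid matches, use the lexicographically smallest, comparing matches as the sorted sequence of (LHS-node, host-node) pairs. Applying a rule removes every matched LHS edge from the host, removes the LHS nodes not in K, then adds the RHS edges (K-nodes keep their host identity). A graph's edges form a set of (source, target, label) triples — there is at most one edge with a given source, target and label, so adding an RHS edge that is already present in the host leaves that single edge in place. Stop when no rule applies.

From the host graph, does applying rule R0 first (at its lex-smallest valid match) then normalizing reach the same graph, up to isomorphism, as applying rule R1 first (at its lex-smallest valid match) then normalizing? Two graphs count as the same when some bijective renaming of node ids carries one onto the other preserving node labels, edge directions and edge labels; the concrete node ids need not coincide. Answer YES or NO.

Answer: YES

Steps:
branch R0-first: apply at {0↦3, 1↦0, 2↦4, 3↦2} → |E|=4, then 1 more step(s) → NF |V|=4 |E|=1 V={0:A, 1:B, 2:C, 3:A} E=1-p->1
branch R1-first: apply at {0↦1, 1↦2} → |E|=4, then 1 more step(s) → NF |V|=4 |E|=1 V={0:A, 1:B, 2:C, 3:A} E=1-p->1
graphs isomorphic (equal up to label-preserving node renaming)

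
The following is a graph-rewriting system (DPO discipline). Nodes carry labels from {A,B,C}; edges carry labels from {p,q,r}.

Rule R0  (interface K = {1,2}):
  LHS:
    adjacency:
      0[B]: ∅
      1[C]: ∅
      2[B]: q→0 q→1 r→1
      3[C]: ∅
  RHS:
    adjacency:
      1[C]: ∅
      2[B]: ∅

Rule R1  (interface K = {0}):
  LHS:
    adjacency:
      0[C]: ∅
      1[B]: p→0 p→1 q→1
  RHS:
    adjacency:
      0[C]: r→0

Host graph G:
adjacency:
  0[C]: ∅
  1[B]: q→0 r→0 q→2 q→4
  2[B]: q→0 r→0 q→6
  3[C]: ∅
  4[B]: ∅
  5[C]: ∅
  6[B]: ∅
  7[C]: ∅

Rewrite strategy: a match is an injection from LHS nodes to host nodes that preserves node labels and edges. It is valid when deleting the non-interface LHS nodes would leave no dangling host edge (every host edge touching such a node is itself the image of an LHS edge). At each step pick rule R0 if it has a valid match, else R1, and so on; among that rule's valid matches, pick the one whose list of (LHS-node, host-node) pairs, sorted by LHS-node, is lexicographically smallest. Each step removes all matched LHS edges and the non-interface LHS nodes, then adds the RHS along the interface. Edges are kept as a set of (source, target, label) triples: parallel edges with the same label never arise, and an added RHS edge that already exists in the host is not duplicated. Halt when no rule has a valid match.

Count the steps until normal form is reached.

start.  V:8 E:7  edges: 1-q->0 1-r->0 1-q->2 1-q->4 2-q->0 2-r->0 2-q->6
1. fire R0 via {0↦4, 1↦0, 2↦1, 3↦3}  →  V:6 E:4  edges: 1-q->2 2-q->0 2-r->0 2-q->6
2. fire R0 via {0↦6, 1↦0, 2↦2, 3↦5}  →  V:4 E:1  edges: 1-q->2
normal form: no rule applies after step 2

Answer: 2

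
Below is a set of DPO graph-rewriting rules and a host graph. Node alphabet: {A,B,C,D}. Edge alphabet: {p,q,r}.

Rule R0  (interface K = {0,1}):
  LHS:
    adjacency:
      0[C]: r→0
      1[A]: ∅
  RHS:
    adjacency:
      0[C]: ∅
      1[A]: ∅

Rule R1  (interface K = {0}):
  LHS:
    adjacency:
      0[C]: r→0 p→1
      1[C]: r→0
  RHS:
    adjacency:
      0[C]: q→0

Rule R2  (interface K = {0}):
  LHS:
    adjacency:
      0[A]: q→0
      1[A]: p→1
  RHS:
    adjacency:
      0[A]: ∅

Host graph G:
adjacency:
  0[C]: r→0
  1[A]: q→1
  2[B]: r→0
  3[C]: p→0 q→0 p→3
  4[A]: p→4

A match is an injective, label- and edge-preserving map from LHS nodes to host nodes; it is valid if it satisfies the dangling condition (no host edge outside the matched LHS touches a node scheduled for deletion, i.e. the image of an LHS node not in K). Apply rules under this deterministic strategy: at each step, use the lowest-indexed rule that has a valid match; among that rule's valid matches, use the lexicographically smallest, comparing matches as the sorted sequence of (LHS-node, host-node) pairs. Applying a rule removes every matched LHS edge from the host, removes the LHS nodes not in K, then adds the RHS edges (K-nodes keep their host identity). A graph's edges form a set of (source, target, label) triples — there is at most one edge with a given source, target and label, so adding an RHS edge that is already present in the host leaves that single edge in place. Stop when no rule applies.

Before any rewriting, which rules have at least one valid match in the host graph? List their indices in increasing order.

R0: 2 valid matches — {0↦0, 1↦1}, {0↦0, 1↦4}
R1: no valid match — LHS pattern not found
R2: 1 valid match — {0↦1, 1↦4}

Answer: [R0,R2]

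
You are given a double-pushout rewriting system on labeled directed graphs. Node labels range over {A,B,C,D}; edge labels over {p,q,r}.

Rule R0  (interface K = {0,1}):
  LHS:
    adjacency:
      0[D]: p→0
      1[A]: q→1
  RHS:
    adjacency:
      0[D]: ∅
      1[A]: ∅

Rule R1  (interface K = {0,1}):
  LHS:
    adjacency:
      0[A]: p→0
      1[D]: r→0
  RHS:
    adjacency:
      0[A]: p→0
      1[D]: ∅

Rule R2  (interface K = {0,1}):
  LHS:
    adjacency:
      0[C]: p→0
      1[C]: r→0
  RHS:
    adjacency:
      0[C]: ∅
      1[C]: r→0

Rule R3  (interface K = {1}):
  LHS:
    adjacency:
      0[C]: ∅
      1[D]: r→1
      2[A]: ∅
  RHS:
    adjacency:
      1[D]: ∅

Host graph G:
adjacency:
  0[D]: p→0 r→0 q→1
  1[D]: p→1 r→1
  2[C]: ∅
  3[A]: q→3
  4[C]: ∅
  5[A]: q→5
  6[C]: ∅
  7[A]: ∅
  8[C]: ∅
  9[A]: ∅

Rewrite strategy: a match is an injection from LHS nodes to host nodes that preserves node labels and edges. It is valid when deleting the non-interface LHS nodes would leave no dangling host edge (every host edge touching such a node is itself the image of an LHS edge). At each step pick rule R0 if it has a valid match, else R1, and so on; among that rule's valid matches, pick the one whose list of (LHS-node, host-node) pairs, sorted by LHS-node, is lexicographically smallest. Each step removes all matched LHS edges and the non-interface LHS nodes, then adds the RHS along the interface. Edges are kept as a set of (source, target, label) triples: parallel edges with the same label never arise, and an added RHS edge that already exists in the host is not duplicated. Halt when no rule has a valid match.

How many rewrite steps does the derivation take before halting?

Answer: 4

Steps:
start.  V:10 E:7  edges: 0-p->0 0-r->0 0-q->1 1-p->1 1-r->1 3-q->3 5-q->5
1. fire R0 via {0↦0, 1↦3}  →  V:10 E:5  edges: 0-r->0 0-q->1 1-p->1 1-r->1 5-q->5
2. fire R0 via {0↦1, 1↦5}  →  V:10 E:3  edges: 0-r->0 0-q->1 1-r->1
3. fire R3 via {0↦2, 1↦0, 2↦3}  →  V:8 E:2  edges: 0-q->1 1-r->1
4. fire R3 via {0↦4, 1↦1, 2↦5}  →  V:6 E:1  edges: 0-q->1
halt: no rule applies after step 4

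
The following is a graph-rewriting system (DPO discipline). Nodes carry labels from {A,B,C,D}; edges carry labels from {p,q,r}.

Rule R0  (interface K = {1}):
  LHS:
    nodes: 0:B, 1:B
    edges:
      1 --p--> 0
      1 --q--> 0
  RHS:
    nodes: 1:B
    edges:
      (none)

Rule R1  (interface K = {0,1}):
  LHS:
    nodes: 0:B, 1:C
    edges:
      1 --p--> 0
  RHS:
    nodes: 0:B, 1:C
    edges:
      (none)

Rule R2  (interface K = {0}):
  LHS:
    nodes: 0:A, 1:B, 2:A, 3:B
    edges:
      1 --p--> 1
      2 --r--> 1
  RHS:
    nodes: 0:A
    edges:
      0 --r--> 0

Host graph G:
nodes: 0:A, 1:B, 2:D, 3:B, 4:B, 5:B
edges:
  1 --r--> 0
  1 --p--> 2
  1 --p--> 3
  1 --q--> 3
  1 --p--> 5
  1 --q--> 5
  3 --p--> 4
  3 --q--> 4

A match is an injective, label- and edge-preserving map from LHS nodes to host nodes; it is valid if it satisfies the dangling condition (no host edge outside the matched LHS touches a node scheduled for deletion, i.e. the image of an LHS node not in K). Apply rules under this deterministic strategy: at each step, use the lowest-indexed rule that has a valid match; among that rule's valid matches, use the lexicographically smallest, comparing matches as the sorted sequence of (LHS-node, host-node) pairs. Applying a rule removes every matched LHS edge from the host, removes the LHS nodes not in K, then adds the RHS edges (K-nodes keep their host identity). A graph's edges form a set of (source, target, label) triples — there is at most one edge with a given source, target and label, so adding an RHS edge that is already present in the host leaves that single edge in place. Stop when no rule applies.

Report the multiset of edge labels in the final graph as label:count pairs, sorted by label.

Answer: p:1 r:1

Rewrite trace:
[0] host  ⇒  6 nodes, 8 edges  {1-r->0 1-p->2 1-p->3 1-q->3 1-p->5 1-q->5 3-p->4 3-q->4}
[1] R0 @ {0↦4, 1↦3}  ⇒  5 nodes, 6 edges  {1-r->0 1-p->2 1-p->3 1-q->3 1-p->5 1-q->5}
[2] R0 @ {0↦3, 1↦1}  ⇒  4 nodes, 4 edges  {1-r->0 1-p->2 1-p->5 1-q->5}
[3] R0 @ {0↦5, 1↦1}  ⇒  3 nodes, 2 edges  {1-r->0 1-p->2}
final graph: no rule applies after step 3
NF edges: [(1, 0, 'r'), (1, 2, 'p')]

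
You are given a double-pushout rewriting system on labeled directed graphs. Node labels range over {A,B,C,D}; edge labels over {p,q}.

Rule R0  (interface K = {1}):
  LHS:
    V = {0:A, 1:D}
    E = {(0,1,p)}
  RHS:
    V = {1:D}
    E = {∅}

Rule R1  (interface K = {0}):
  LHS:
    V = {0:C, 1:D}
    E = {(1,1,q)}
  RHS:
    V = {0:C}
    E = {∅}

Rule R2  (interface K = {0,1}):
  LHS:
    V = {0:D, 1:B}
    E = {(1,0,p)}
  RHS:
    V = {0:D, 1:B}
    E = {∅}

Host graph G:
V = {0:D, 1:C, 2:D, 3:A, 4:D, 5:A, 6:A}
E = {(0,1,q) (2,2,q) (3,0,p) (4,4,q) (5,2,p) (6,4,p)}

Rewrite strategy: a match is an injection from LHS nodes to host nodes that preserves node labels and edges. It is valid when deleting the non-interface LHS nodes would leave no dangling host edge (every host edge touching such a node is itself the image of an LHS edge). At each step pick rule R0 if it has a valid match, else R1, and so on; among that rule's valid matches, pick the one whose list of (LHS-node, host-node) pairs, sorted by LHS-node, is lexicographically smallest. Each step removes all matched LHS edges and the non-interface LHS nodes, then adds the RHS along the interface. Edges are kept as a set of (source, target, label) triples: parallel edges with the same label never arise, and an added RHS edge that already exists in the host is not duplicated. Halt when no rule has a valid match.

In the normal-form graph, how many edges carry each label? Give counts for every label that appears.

start.  V:7 E:6  edges: 0-q->1 2-q->2 3-p->0 4-q->4 5-p->2 6-p->4
1. fire R0 via {0↦3, 1↦0}  →  V:6 E:5  edges: 0-q->1 2-q->2 4-q->4 5-p->2 6-p->4
2. fire R0 via {0↦5, 1↦2}  →  V:5 E:4  edges: 0-q->1 2-q->2 4-q->4 6-p->4
3. fire R0 via {0↦6, 1↦4}  →  V:4 E:3  edges: 0-q->1 2-q->2 4-q->4
4. fire R1 via {0↦1, 1↦2}  →  V:3 E:2  edges: 0-q->1 4-q->4
5. fire R1 via {0↦1, 1↦4}  →  V:2 E:1  edges: 0-q->1
halt: no rule applies after step 5
NF edges: [(0, 1, 'q')]

Answer: q:1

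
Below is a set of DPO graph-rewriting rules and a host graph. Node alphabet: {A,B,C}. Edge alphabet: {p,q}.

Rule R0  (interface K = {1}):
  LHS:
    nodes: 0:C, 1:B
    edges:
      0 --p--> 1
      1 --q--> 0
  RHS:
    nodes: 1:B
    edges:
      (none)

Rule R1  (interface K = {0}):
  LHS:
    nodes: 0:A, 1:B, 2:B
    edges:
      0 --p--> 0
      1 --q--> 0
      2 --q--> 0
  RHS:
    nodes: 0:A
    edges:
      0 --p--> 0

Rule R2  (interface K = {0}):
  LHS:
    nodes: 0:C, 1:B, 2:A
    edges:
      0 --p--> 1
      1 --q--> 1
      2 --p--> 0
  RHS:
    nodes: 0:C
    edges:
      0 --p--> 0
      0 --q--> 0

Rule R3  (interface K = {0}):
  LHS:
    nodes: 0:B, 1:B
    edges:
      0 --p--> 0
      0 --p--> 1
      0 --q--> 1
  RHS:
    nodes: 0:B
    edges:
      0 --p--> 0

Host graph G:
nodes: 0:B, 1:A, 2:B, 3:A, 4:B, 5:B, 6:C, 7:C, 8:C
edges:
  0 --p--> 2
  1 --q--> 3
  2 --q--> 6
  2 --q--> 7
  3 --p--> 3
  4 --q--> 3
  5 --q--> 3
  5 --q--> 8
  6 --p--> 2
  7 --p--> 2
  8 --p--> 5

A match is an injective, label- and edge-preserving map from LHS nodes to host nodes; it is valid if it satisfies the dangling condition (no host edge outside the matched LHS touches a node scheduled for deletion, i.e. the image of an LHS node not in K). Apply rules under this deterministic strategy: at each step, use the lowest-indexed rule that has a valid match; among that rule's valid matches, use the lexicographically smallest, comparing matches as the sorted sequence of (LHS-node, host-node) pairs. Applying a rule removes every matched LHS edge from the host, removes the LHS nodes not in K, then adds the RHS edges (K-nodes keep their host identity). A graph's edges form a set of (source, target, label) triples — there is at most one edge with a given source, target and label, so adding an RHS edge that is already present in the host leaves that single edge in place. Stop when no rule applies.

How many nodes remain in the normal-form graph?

Answer: 4

Steps:
start.  V:9 E:11  edges: 0-p->2 1-q->3 2-q->6 2-q->7 3-p->3 4-q->3 5-q->3 5-q->8 6-p->2 7-p->2 8-p->5
1. fire R0 via {0↦6, 1↦2}  →  V:8 E:9  edges: 0-p->2 1-q->3 2-q->7 3-p->3 4-q->3 5-q->3 5-q->8 7-p->2 8-p->5
2. fire R0 via {0↦7, 1↦2}  →  V:7 E:7  edges: 0-p->2 1-q->3 3-p->3 4-q->3 5-q->3 5-q->8 8-p->5
3. fire R0 via {0↦8, 1↦5}  →  V:6 E:5  edges: 0-p->2 1-q->3 3-p->3 4-q->3 5-q->3
4. fire R1 via {0↦3, 1↦4, 2↦5}  →  V:4 E:3  edges: 0-p->2 1-q->3 3-p->3
normal form: no rule applies after step 4
NF nodes: {0:B, 1:A, 2:B, 3:A}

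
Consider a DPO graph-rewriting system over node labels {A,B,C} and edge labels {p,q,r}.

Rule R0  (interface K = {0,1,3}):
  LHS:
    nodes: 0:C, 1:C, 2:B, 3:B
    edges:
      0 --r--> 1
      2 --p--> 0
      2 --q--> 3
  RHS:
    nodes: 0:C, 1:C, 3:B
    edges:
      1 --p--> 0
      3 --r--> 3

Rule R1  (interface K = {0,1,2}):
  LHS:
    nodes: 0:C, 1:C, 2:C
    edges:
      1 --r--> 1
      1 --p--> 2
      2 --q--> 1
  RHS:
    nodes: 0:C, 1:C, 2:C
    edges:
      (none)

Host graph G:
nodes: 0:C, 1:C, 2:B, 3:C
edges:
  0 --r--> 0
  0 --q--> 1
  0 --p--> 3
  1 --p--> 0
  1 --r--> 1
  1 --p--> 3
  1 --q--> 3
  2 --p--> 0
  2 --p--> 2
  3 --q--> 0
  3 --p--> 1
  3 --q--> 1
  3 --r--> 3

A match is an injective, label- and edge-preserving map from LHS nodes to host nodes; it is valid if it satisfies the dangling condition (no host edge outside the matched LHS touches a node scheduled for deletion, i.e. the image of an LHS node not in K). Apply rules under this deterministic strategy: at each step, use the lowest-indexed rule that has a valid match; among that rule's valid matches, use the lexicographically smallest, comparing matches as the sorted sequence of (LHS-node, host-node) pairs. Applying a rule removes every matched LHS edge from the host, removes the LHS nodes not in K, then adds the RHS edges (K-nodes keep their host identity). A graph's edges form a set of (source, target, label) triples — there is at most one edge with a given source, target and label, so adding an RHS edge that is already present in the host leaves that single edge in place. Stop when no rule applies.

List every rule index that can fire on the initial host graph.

R0: no valid match — LHS pattern not found
R1: 4 valid matches — {0↦0, 1↦1, 2↦3}, {0↦0, 1↦3, 2↦1}, {0↦1, 1↦0, 2↦3} (+1 more)

Answer: [R1]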